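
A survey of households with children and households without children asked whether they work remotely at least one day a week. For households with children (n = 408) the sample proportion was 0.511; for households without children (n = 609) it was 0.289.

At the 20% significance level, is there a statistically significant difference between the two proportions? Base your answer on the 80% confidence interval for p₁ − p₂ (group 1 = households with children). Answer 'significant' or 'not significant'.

Each SE is √(p̂(1−p̂)/n): √(0.5110·0.4890/408) = 0.02475 and √(0.2890·0.7110/609) = 0.01837.
SE(p̂₁ − p̂₂) = √(SE₁² + SE₂²) = √(0.0006125625 + 0.0003374569) = 0.03082, since the two samples are independent.
At 80% confidence z* = 1.282; margin = 1.282 × 0.03082 = 0.03951.
The difference is 0.5110 − 0.2890 = 0.2220, so the interval is 0.2220 ± 0.03951 = (0.18249, 0.26151).
The interval (0.18249, 0.26151) does not contain 0, so the difference is significant.

significant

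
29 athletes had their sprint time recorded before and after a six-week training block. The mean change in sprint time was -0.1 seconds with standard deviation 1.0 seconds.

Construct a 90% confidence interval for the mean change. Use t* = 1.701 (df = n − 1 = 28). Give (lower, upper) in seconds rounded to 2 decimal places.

(-0.42, 0.22)

This is a matched-pairs design, so SE = s_d/√n = 1.0/√29 = 0.1857.
Margin = 1.701 × 0.1857 = 0.3159; the interval is -0.1 ± 0.3159 = (-0.42, 0.22).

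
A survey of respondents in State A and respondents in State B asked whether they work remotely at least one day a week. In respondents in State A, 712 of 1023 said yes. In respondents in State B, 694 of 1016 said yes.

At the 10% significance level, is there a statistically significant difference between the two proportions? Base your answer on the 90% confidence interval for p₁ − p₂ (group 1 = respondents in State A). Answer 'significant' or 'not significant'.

p̂₁ = 712/1023 = 0.6960 and p̂₂ = 694/1016 = 0.6831.
SE₁ = √(p̂₁(1−p̂₁)/n₁) = √(0.6960·0.3040/1023) = 0.01438; SE₂ = √(0.6831·0.3169/1016) = 0.01460.
Independent samples: SE of the difference = √(SE₁² + SE₂²) = √(0.0002067844 + 0.00021316) = 0.02049.
z* for 90% confidence is 1.645, so the margin of error is 1.645 × 0.02049 = 0.03371.
Point estimate p̂₁ − p̂₂ = 0.6960 − 0.6831 = 0.0129.
0.0129 ± 0.03371 → (-0.02081, 0.04661).
The interval (-0.02081, 0.04661) contains 0, so the difference is not significant.

not significant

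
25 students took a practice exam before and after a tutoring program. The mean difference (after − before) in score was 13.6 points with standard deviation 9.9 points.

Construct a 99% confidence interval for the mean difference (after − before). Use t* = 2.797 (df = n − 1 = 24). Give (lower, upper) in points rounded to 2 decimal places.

This is a matched-pairs design, so SE = s_d/√n = 9.9/√25 = 1.9800.
Margin = 2.797 × 1.9800 = 5.5381; the interval is 13.6 ± 5.5381 = (8.06, 19.14).

(8.06, 19.14)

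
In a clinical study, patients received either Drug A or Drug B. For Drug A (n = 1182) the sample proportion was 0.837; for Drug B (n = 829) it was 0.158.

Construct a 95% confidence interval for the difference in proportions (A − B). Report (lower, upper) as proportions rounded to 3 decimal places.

SE₁ = √(p̂₁(1−p̂₁)/n₁) = √(0.8370·0.1630/1182) = 0.01074; SE₂ = √(0.1580·0.8420/829) = 0.01267.
Independent samples: SE of the difference = √(SE₁² + SE₂²) = √(0.0001153476 + 0.0001605289) = 0.01661.
z* for 95% confidence is 1.960, so the margin of error is 1.960 × 0.01661 = 0.03256.
Point estimate p̂₁ − p̂₂ = 0.8370 − 0.1580 = 0.6790.
0.6790 ± 0.03256 → (0.646, 0.712).

(0.646, 0.712)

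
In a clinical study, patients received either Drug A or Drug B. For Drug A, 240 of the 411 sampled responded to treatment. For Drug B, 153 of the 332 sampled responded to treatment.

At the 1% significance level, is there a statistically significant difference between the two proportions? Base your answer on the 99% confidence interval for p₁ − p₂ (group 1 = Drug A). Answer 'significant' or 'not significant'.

significant

p̂₁ = 240/411 = 0.5839 and p̂₂ = 153/332 = 0.4608.
SE₁ = √(p̂₁(1−p̂₁)/n₁) = √(0.5839·0.4161/411) = 0.02431; SE₂ = √(0.4608·0.5392/332) = 0.02736.
Independent samples: SE of the difference = √(SE₁² + SE₂²) = √(0.0005909761 + 0.0007485696) = 0.03660.
z* for 99% confidence is 2.576, so the margin of error is 2.576 × 0.03660 = 0.09428.
Point estimate p̂₁ − p̂₂ = 0.5839 − 0.4608 = 0.1231.
0.1231 ± 0.09428 → (0.02882, 0.21738).
The interval (0.02882, 0.21738) does not contain 0, so the difference is significant.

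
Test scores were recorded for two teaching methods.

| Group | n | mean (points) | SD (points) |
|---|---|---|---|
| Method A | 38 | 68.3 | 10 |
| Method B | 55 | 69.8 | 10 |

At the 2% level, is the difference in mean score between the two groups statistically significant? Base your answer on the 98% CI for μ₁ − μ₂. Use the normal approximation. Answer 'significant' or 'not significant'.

not significant

Per-group SEs: s₁/√n₁ = 10/√38 = 1.6222, s₂/√n₂ = 10/√55 = 1.3484.
Unpooled SE of the difference: √(2.63153284 + 1.81818256) = 2.1094.
Margin of error = z* · SE = 2.326 × 2.1094 = 4.9065.
x̄₁ − x̄₂ = 68.3 − 69.8 = -1.5000.
CI: -1.5000 ± 4.9065 = (-6.4065, 3.4065).
The interval (-6.4065, 3.4065) contains 0, so the difference is not significant.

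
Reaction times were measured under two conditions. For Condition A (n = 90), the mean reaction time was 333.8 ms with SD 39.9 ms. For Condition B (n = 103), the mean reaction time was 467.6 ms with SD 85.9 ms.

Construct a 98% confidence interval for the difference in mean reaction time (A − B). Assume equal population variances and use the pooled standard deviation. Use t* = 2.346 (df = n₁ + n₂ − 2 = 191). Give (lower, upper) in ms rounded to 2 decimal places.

Pooled variance s_p² = [89·39.9² + 102·85.9²] / (90+103−2) = 4682.3430, so s_p = 68.4276.
SE_diff = s_p·√(1/n₁ + 1/n₂) = 68.4276·√(1/90 + 1/103) = 9.8735.
t* = 2.346; margin = 2.346 × 9.8735 = 23.1632.
Difference = 333.8 − 467.6 = -133.8000.
-133.8000 ± 23.1632 → (-156.96, -110.64).

(-156.96, -110.64)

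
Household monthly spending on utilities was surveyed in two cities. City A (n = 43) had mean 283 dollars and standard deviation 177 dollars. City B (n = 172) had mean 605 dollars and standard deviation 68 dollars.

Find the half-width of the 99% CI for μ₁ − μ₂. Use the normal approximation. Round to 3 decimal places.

70.803

Per-group SEs: s₁/√n₁ = 177/√43 = 26.9922, s₂/√n₂ = 68/√172 = 5.1850.
Unpooled SE of the difference: √(728.57886084 + 26.884225) = 27.4857.
Margin of error = z* · SE = 2.576 × 27.4857 = 70.8032.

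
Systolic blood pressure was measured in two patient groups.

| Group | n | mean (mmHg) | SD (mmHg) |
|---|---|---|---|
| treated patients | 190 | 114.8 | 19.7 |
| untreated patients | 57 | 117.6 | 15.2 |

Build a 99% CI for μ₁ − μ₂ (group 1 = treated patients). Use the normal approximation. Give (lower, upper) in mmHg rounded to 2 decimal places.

(-9.16, 3.56)

Per-group SEs: s₁/√n₁ = 19.7/√190 = 1.4292, s₂/√n₂ = 15.2/√57 = 2.0133.
Unpooled SE of the difference: √(2.04261264 + 4.05337689) = 2.4690.
Margin of error = z* · SE = 2.576 × 2.4690 = 6.3601.
x̄₁ − x̄₂ = 114.8 − 117.6 = -2.8000.
CI: -2.8000 ± 6.3601 = (-9.16, 3.56).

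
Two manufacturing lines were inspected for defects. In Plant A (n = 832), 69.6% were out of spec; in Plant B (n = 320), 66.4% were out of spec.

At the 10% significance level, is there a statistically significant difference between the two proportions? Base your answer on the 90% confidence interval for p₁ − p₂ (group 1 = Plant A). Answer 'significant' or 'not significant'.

SE₁ = √(p̂₁(1−p̂₁)/n₁) = √(0.6960·0.3040/832) = 0.01595; SE₂ = √(0.6640·0.3360/320) = 0.02640.
Independent samples: SE of the difference = √(SE₁² + SE₂²) = √(0.0002544025 + 0.00069696) = 0.03084.
z* for 90% confidence is 1.645, so the margin of error is 1.645 × 0.03084 = 0.05073.
Point estimate p̂₁ − p̂₂ = 0.6960 − 0.6640 = 0.0320.
0.0320 ± 0.05073 → (-0.01873, 0.08273).
The interval (-0.01873, 0.08273) contains 0, so the difference is not significant.

not significant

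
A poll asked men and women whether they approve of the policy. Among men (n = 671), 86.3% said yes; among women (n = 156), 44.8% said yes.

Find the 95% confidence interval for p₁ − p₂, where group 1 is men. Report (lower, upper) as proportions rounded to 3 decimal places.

(0.333, 0.497)

Each SE is √(p̂(1−p̂)/n): √(0.8630·0.1370/671) = 0.01327 and √(0.4480·0.5520/156) = 0.03981.
SE(p̂₁ − p̂₂) = √(SE₁² + SE₂²) = √(0.0001760929 + 0.0015848361) = 0.04196, since the two samples are independent.
At 95% confidence z* = 1.960; margin = 1.960 × 0.04196 = 0.08224.
The difference is 0.8630 − 0.4480 = 0.4150, so the interval is 0.4150 ± 0.08224 = (0.333, 0.497).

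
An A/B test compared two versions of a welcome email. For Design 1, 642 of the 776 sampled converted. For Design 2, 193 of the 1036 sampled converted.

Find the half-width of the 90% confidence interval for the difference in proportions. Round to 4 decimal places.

First, p̂₁ = 642/776 = 0.8273; p̂₂ = 193/1036 = 0.1863.
The two standard errors are √(0.8273×0.1727/776) = 0.01357 and √(0.1863×0.8137/1036) = 0.01210.
Because the samples are independent, SE_diff = √(0.01357² + 0.01210²) = 0.01818.
Using z* = 1.645 for 90%, ME = 1.645 × 0.01818 = 0.02991.

0.0299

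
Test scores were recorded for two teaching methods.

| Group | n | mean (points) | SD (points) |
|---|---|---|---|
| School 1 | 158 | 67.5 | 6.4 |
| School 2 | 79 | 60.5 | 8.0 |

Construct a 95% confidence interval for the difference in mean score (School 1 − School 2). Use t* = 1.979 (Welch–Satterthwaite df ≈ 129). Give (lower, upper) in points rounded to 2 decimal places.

(4.95, 9.05)

SE₁ = s₁/√n₁ = 6.4/√158 = 0.5092; SE₂ = 8.0/√79 = 0.9001.
Independent samples, unequal variances: SE_diff = √(SE₁² + SE₂²) = √(0.25928464 + 0.81018001) = 1.0341.
t* = 1.979, so margin of error = 1.979 × 1.0341 = 2.0465.
Difference in means = 67.5 − 60.5 = 7.0000.
7.0000 ± 2.0465 → (4.95, 9.05).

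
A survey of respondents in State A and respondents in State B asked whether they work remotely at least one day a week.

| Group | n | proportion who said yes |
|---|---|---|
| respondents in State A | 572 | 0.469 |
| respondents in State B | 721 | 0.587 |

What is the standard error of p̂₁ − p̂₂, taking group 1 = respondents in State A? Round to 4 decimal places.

Each SE is √(p̂(1−p̂)/n): √(0.4690·0.5310/572) = 0.02087 and √(0.5870·0.4130/721) = 0.01834.
SE(p̂₁ − p̂₂) = √(SE₁² + SE₂²) = √(0.0004355569 + 0.0003363556) = 0.02778, since the two samples are independent.

0.0278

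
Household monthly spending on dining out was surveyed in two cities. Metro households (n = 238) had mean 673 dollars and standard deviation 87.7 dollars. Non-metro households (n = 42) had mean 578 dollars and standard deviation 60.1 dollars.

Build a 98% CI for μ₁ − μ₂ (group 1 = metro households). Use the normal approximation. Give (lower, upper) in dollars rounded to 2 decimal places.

(69.70, 120.30)

Standard errors of each mean: 87.7/√238 = 5.6847 and 60.1/√42 = 9.2736.
SE(x̄₁ − x̄₂) = √(5.6847² + 9.2736²) = 10.8773 for independent samples with unequal variances.
With z* = 2.326, the margin is 2.326 × 10.8773 = 25.3006.
x̄₁ − x̄₂ = 673 − 578 = 95.0000; the interval is 95.0000 ± 25.3006 = (69.70, 120.30).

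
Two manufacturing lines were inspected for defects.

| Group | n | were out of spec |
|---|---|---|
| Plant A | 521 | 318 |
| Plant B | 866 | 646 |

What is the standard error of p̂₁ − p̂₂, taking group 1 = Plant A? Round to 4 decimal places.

p̂₁ = 318/521 = 0.6104 and p̂₂ = 646/866 = 0.7460.
SE₁ = √(p̂₁(1−p̂₁)/n₁) = √(0.6104·0.3896/521) = 0.02136; SE₂ = √(0.7460·0.2540/866) = 0.01479.
Independent samples: SE of the difference = √(SE₁² + SE₂²) = √(0.0004562496 + 0.0002187441) = 0.02598.

0.0260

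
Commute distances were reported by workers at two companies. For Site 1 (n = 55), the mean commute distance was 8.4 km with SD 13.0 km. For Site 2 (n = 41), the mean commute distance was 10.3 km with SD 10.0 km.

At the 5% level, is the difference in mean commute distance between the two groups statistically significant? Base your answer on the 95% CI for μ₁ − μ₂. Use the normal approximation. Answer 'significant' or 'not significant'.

not significant

Standard errors of each mean: 13.0/√55 = 1.7529 and 10.0/√41 = 1.5617.
SE(x̄₁ − x̄₂) = √(1.7529² + 1.5617²) = 2.3477 for independent samples with unequal variances.
With z* = 1.960, the margin is 1.960 × 2.3477 = 4.6015.
x̄₁ − x̄₂ = 8.4 − 10.3 = -1.9000; the interval is -1.9000 ± 4.6015 = (-6.5015, 2.7015).
The interval (-6.5015, 2.7015) contains 0, so the difference is not significant.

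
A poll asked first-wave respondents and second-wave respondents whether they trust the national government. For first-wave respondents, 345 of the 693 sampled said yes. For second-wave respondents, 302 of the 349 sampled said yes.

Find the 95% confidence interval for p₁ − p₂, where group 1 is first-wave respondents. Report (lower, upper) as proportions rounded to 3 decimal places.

First, p̂₁ = 345/693 = 0.4978; p̂₂ = 302/349 = 0.8653.
The two standard errors are √(0.4978×0.5022/693) = 0.01899 and √(0.8653×0.1347/349) = 0.01827.
Because the samples are independent, SE_diff = √(0.01899² + 0.01827²) = 0.02635.
Using z* = 1.960 for 95%, ME = 1.960 × 0.02635 = 0.05165.
p̂₁ − p̂₂ = -0.3675; interval -0.3675 ± 0.05165 gives (-0.419, -0.316).

(-0.419, -0.316)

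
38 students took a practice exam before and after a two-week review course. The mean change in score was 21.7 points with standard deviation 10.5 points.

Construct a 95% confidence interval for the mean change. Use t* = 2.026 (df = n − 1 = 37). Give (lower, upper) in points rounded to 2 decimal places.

This is a matched-pairs design, so SE = s_d/√n = 10.5/√38 = 1.7033.
Margin = 2.026 × 1.7033 = 3.4509; the interval is 21.7 ± 3.4509 = (18.25, 25.15).

(18.25, 25.15)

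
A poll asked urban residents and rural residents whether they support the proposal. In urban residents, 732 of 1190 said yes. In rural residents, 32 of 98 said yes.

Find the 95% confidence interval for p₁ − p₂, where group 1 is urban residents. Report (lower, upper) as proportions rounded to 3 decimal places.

Sample proportions: 732/1190 = 0.6151, 32/98 = 0.3265.
Each SE is √(p̂(1−p̂)/n): √(0.6151·0.3849/1190) = 0.01411 and √(0.3265·0.6735/98) = 0.04737.
SE(p̂₁ − p̂₂) = √(SE₁² + SE₂²) = √(0.0001990921 + 0.0022439169) = 0.04943, since the two samples are independent.
At 95% confidence z* = 1.960; margin = 1.960 × 0.04943 = 0.09688.
The difference is 0.6151 − 0.3265 = 0.2886, so the interval is 0.2886 ± 0.09688 = (0.192, 0.385).

(0.192, 0.385)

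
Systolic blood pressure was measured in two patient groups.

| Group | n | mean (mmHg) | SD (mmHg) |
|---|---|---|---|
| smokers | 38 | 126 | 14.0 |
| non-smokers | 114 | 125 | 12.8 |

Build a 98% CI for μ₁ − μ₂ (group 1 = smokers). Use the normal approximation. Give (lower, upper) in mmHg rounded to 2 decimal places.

(-4.97, 6.97)

Standard errors of each mean: 14.0/√38 = 2.2711 and 12.8/√114 = 1.1988.
SE(x̄₁ − x̄₂) = √(2.2711² + 1.1988²) = 2.5681 for independent samples with unequal variances.
With z* = 2.326, the margin is 2.326 × 2.5681 = 5.9734.
x̄₁ − x̄₂ = 126 − 125 = 1.0000; the interval is 1.0000 ± 5.9734 = (-4.97, 6.97).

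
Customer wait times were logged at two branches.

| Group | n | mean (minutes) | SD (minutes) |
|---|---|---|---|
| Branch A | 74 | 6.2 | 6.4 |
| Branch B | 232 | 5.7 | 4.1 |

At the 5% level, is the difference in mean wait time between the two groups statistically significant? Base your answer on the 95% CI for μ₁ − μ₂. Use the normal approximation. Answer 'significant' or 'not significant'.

not significant

Standard errors of each mean: 6.4/√74 = 0.7440 and 4.1/√232 = 0.2692.
SE(x̄₁ − x̄₂) = √(0.7440² + 0.2692²) = 0.7912 for independent samples with unequal variances.
With z* = 1.960, the margin is 1.960 × 0.7912 = 1.5508.
x̄₁ − x̄₂ = 6.2 − 5.7 = 0.5000; the interval is 0.5000 ± 1.5508 = (-1.0508, 2.0508).
The interval (-1.0508, 2.0508) contains 0, so the difference is not significant.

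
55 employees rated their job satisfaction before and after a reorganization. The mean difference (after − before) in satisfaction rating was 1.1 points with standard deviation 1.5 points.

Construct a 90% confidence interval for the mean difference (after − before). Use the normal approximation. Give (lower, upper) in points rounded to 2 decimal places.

(0.77, 1.43)

Paired design: SE = s_d/√n = 1.5/√55 = 0.2023.
z* = 1.645; margin of error = 1.645 × 0.2023 = 0.3328.
1.1 ± 0.3328 → (0.77, 1.43).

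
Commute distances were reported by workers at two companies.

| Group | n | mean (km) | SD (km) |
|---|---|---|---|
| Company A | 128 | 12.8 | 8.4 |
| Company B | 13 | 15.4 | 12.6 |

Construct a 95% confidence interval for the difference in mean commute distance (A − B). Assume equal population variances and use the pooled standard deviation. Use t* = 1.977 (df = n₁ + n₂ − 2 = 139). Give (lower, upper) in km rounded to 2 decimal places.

Pooled variance s_p² = [127·8.4² + 12·12.6²] / (128+13−2) = 78.1744, so s_p = 8.8416.
SE_diff = s_p·√(1/n₁ + 1/n₂) = 8.8416·√(1/128 + 1/13) = 2.5737.
t* = 1.977; margin = 1.977 × 2.5737 = 5.0882.
Difference = 12.8 − 15.4 = -2.6000.
-2.6000 ± 5.0882 → (-7.69, 2.49).

(-7.69, 2.49)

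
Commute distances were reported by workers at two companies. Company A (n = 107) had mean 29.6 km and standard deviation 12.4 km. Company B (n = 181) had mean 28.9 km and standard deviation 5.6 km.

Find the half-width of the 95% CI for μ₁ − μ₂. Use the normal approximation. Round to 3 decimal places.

Standard errors of each mean: 12.4/√107 = 1.1988 and 5.6/√181 = 0.4162.
SE(x̄₁ − x̄₂) = √(1.1988² + 0.4162²) = 1.2690 for independent samples with unequal variances.
With z* = 1.960, the margin is 1.960 × 1.2690 = 2.4872.

2.487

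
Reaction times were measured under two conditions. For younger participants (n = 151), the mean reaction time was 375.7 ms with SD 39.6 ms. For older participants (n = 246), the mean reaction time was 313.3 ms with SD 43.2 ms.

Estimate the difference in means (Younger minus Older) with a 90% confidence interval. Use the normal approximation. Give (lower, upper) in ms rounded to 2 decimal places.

(55.43, 69.37)

Per-group SEs: s₁/√n₁ = 39.6/√151 = 3.2226, s₂/√n₂ = 43.2/√246 = 2.7543.
Unpooled SE of the difference: √(10.38515076 + 7.58616849) = 4.2393.
Margin of error = z* · SE = 1.645 × 4.2393 = 6.9736.
x̄₁ − x̄₂ = 375.7 − 313.3 = 62.4000.
CI: 62.4000 ± 6.9736 = (55.43, 69.37).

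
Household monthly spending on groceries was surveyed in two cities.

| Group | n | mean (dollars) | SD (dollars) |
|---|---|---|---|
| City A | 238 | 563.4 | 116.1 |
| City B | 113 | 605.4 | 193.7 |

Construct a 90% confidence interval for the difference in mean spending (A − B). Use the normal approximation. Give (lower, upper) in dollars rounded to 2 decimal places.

SE₁ = s₁/√n₁ = 116.1/√238 = 7.5256; SE₂ = 193.7/√113 = 18.2218.
Independent samples, unequal variances: SE_diff = √(SE₁² + SE₂²) = √(56.63465536 + 332.03399524) = 19.7147.
z* = 1.645, so margin of error = 1.645 × 19.7147 = 32.4307.
Difference in means = 563.4 − 605.4 = -42.0000.
-42.0000 ± 32.4307 → (-74.43, -9.57).

(-74.43, -9.57)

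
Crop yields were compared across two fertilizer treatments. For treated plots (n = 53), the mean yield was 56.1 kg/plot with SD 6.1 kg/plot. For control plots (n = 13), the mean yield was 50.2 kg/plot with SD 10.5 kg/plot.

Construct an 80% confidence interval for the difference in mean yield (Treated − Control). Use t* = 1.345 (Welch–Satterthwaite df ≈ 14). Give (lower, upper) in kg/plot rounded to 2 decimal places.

(1.82, 9.98)

Standard errors of each mean: 6.1/√53 = 0.8379 and 10.5/√13 = 2.9122.
SE(x̄₁ − x̄₂) = √(0.8379² + 2.9122²) = 3.0303 for independent samples with unequal variances.
With t* = 1.345, the margin is 1.345 × 3.0303 = 4.0758.
x̄₁ − x̄₂ = 56.1 − 50.2 = 5.9000; the interval is 5.9000 ± 4.0758 = (1.82, 9.98).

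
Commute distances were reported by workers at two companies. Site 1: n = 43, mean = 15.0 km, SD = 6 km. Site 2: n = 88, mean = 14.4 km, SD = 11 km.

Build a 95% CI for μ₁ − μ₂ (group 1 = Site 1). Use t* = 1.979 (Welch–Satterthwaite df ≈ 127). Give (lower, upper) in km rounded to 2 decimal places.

(-2.34, 3.54)

Per-group SEs: s₁/√n₁ = 6/√43 = 0.9150, s₂/√n₂ = 11/√88 = 1.1726.
Unpooled SE of the difference: √(0.837225 + 1.37499076) = 1.4874.
Margin of error = t* · SE = 1.979 × 1.4874 = 2.9436.
x̄₁ − x̄₂ = 15.0 − 14.4 = 0.6000.
CI: 0.6000 ± 2.9436 = (-2.34, 3.54).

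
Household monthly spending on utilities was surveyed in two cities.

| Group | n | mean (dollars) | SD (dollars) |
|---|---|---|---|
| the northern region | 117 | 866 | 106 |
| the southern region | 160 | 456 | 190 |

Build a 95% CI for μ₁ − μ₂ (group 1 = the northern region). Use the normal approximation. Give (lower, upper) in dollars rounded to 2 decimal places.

Per-group SEs: s₁/√n₁ = 106/√117 = 9.7997, s₂/√n₂ = 190/√160 = 15.0208.
Unpooled SE of the difference: √(96.03412009 + 225.62443264) = 17.9348.
Margin of error = z* · SE = 1.960 × 17.9348 = 35.1522.
x̄₁ − x̄₂ = 866 − 456 = 410.0000.
CI: 410.0000 ± 35.1522 = (374.85, 445.15).

(374.85, 445.15)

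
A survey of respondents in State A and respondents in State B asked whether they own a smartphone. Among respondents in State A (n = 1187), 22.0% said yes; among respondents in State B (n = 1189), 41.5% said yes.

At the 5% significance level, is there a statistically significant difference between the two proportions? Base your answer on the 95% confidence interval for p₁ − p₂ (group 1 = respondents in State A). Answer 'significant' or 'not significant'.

The two standard errors are √(0.2200×0.7800/1187) = 0.01202 and √(0.4150×0.5850/1189) = 0.01429.
Because the samples are independent, SE_diff = √(0.01202² + 0.01429²) = 0.01867.
Using z* = 1.960 for 95%, ME = 1.960 × 0.01867 = 0.03659.
p̂₁ − p̂₂ = -0.1950; interval -0.1950 ± 0.03659 gives (-0.23159, -0.15841).
The interval (-0.23159, -0.15841) does not contain 0, so the difference is significant.

significant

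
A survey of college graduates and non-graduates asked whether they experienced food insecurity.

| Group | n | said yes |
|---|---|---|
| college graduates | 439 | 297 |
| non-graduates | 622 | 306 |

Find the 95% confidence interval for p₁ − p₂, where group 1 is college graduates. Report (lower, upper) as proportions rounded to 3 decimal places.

First, p̂₁ = 297/439 = 0.6765; p̂₂ = 306/622 = 0.4920.
The two standard errors are √(0.6765×0.3235/439) = 0.02233 and √(0.4920×0.5080/622) = 0.02005.
Because the samples are independent, SE_diff = √(0.02233² + 0.02005²) = 0.03001.
Using z* = 1.960 for 95%, ME = 1.960 × 0.03001 = 0.05882.
p̂₁ − p̂₂ = 0.1845; interval 0.1845 ± 0.05882 gives (0.126, 0.243).

(0.126, 0.243)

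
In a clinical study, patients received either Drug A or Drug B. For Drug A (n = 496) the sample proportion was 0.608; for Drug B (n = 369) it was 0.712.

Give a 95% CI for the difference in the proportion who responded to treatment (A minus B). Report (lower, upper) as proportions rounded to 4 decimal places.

(-0.1671, -0.0409)

Each SE is √(p̂(1−p̂)/n): √(0.6080·0.3920/496) = 0.02192 and √(0.7120·0.2880/369) = 0.02357.
SE(p̂₁ − p̂₂) = √(SE₁² + SE₂²) = √(0.0004804864 + 0.0005555449) = 0.03219, since the two samples are independent.
At 95% confidence z* = 1.960; margin = 1.960 × 0.03219 = 0.06309.
The difference is 0.6080 − 0.7120 = -0.1040, so the interval is -0.1040 ± 0.06309 = (-0.1671, -0.0409).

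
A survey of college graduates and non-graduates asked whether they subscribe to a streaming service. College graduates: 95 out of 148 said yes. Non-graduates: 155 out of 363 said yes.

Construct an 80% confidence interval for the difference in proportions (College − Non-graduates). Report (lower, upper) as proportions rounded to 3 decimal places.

First, p̂₁ = 95/148 = 0.6419; p̂₂ = 155/363 = 0.4270.
The two standard errors are √(0.6419×0.3581/148) = 0.03941 and √(0.4270×0.5730/363) = 0.02596.
Because the samples are independent, SE_diff = √(0.03941² + 0.02596²) = 0.04719.
Using z* = 1.282 for 80%, ME = 1.282 × 0.04719 = 0.06050.
p̂₁ − p̂₂ = 0.2149; interval 0.2149 ± 0.06050 gives (0.154, 0.275).

(0.154, 0.275)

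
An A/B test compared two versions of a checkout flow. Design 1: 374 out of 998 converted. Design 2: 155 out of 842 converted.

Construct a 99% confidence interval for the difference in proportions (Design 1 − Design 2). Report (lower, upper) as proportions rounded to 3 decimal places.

First, p̂₁ = 374/998 = 0.3747; p̂₂ = 155/842 = 0.1841.
The two standard errors are √(0.3747×0.6253/998) = 0.01532 and √(0.1841×0.8159/842) = 0.01336.
Because the samples are independent, SE_diff = √(0.01532² + 0.01336²) = 0.02033.
Using z* = 2.576 for 99%, ME = 2.576 × 0.02033 = 0.05237.
p̂₁ − p̂₂ = 0.1906; interval 0.1906 ± 0.05237 gives (0.138, 0.243).

(0.138, 0.243)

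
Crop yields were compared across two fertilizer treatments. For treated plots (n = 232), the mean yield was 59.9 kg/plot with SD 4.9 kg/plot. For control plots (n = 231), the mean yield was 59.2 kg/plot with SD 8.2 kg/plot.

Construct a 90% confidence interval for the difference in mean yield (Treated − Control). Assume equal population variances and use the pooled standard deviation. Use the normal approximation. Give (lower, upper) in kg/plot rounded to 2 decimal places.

Pooled variance s_p² = [231·4.9² + 230·8.2²] / (232+231−2) = 45.5781, so s_p = 6.7512.
SE_diff = s_p·√(1/n₁ + 1/n₂) = 6.7512·√(1/232 + 1/231) = 0.6275.
z* = 1.645; margin = 1.645 × 0.6275 = 1.0322.
Difference = 59.9 − 59.2 = 0.7000.
0.7000 ± 1.0322 → (-0.33, 1.73).

(-0.33, 1.73)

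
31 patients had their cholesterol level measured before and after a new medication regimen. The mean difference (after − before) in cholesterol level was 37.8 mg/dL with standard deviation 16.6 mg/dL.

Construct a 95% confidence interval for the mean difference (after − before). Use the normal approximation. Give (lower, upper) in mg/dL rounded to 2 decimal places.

This is a matched-pairs design, so SE = s_d/√n = 16.6/√31 = 2.9814.
Margin = 1.960 × 2.9814 = 5.8435; the interval is 37.8 ± 5.8435 = (31.96, 43.64).

(31.96, 43.64)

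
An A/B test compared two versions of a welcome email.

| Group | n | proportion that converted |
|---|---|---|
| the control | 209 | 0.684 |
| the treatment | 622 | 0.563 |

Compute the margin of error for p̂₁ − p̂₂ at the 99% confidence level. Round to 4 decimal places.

Each SE is √(p̂(1−p̂)/n): √(0.6840·0.3160/209) = 0.03216 and √(0.5630·0.4370/622) = 0.01989.
SE(p̂₁ − p̂₂) = √(SE₁² + SE₂²) = √(0.0010342656 + 0.0003956121) = 0.03781, since the two samples are independent.
At 99% confidence z* = 2.576; margin = 2.576 × 0.03781 = 0.09740.

0.0974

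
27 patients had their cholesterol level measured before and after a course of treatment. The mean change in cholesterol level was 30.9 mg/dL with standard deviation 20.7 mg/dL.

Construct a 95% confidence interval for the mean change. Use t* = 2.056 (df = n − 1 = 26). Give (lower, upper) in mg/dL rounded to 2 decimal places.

Paired design: SE = s_d/√n = 20.7/√27 = 3.9837.
t* = 2.056; margin of error = 2.056 × 3.9837 = 8.1905.
30.9 ± 8.1905 → (22.71, 39.09).

(22.71, 39.09)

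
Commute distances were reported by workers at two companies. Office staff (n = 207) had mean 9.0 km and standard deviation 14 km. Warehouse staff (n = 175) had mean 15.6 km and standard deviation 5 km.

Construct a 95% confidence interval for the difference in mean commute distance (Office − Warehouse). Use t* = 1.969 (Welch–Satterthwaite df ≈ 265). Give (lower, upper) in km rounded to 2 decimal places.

(-8.66, -4.54)

Per-group SEs: s₁/√n₁ = 14/√207 = 0.9731, s₂/√n₂ = 5/√175 = 0.3780.
Unpooled SE of the difference: √(0.94692361 + 0.142884) = 1.0439.
Margin of error = t* · SE = 1.969 × 1.0439 = 2.0554.
x̄₁ − x̄₂ = 9.0 − 15.6 = -6.6000.
CI: -6.6000 ± 2.0554 = (-8.66, -4.54).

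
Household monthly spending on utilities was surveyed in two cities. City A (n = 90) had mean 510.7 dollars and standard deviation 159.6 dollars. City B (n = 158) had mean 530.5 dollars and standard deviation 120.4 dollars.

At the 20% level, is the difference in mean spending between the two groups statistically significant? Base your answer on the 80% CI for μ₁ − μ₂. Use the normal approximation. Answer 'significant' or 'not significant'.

SE₁ = s₁/√n₁ = 159.6/√90 = 16.8233; SE₂ = 120.4/√158 = 9.5785.
Independent samples, unequal variances: SE_diff = √(SE₁² + SE₂²) = √(283.02342289 + 91.74766225) = 19.3590.
z* = 1.282, so margin of error = 1.282 × 19.3590 = 24.8182.
Difference in means = 510.7 − 530.5 = -19.8000.
-19.8000 ± 24.8182 → (-44.6182, 5.0182).
The interval (-44.6182, 5.0182) contains 0, so the difference is not significant.

not significant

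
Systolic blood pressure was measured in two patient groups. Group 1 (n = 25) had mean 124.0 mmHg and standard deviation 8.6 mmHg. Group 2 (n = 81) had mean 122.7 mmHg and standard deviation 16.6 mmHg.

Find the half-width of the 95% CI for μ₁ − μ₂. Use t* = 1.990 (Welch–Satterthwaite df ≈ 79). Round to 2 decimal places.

5.02

Standard errors of each mean: 8.6/√25 = 1.7200 and 16.6/√81 = 1.8444.
SE(x̄₁ − x̄₂) = √(1.7200² + 1.8444²) = 2.5219 for independent samples with unequal variances.
With t* = 1.990, the margin is 1.990 × 2.5219 = 5.0186.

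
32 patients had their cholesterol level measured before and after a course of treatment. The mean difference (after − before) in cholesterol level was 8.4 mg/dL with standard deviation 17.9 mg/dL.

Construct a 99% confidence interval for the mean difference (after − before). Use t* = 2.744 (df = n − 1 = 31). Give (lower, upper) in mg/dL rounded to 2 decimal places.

(-0.28, 17.08)

This is a matched-pairs design, so SE = s_d/√n = 17.9/√32 = 3.1643.
Margin = 2.744 × 3.1643 = 8.6828; the interval is 8.4 ± 8.6828 = (-0.28, 17.08).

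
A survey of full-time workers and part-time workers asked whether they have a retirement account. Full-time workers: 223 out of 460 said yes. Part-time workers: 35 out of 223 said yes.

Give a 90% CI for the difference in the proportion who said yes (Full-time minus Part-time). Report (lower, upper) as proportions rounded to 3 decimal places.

Sample proportions: 223/460 = 0.4848, 35/223 = 0.1570.
Each SE is √(p̂(1−p̂)/n): √(0.4848·0.5152/460) = 0.02330 and √(0.1570·0.8430/223) = 0.02436.
SE(p̂₁ − p̂₂) = √(SE₁² + SE₂²) = √(0.00054289 + 0.0005934096) = 0.03371, since the two samples are independent.
At 90% confidence z* = 1.645; margin = 1.645 × 0.03371 = 0.05545.
The difference is 0.4848 − 0.1570 = 0.3278, so the interval is 0.3278 ± 0.05545 = (0.272, 0.383).

(0.272, 0.383)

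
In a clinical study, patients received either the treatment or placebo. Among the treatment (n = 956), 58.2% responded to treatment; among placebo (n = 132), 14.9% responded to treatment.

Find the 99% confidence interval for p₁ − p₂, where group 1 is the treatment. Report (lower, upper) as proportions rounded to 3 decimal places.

(0.343, 0.523)

SE₁ = √(p̂₁(1−p̂₁)/n₁) = √(0.5820·0.4180/956) = 0.01595; SE₂ = √(0.1490·0.8510/132) = 0.03099.
Independent samples: SE of the difference = √(SE₁² + SE₂²) = √(0.0002544025 + 0.0009603801) = 0.03485.
z* for 99% confidence is 2.576, so the margin of error is 2.576 × 0.03485 = 0.08977.
Point estimate p̂₁ − p̂₂ = 0.5820 − 0.1490 = 0.4330.
0.4330 ± 0.08977 → (0.343, 0.523).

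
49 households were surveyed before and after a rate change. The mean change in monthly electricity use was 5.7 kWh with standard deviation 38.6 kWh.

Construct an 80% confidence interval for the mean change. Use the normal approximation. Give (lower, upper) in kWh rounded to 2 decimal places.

(-1.37, 12.77)

Paired design: SE = s_d/√n = 38.6/√49 = 5.5143.
z* = 1.282; margin of error = 1.282 × 5.5143 = 7.0693.
5.7 ± 7.0693 → (-1.37, 12.77).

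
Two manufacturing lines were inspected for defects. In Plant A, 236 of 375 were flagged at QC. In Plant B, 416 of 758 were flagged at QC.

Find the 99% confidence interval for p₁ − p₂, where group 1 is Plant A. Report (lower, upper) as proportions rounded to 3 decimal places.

(0.001, 0.160)

p̂₁ = 236/375 = 0.6293 and p̂₂ = 416/758 = 0.5488.
SE₁ = √(p̂₁(1−p̂₁)/n₁) = √(0.6293·0.3707/375) = 0.02494; SE₂ = √(0.5488·0.4512/758) = 0.01807.
Independent samples: SE of the difference = √(SE₁² + SE₂²) = √(0.0006220036 + 0.0003265249) = 0.03080.
z* for 99% confidence is 2.576, so the margin of error is 2.576 × 0.03080 = 0.07934.
Point estimate p̂₁ − p̂₂ = 0.6293 − 0.5488 = 0.0805.
0.0805 ± 0.07934 → (0.001, 0.160).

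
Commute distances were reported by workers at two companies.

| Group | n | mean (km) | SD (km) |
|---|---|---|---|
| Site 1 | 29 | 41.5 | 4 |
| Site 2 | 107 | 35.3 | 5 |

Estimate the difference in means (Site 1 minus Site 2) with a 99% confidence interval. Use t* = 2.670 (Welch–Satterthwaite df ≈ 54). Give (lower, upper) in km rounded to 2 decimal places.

(3.83, 8.57)

Standard errors of each mean: 4/√29 = 0.7428 and 5/√107 = 0.4834.
SE(x̄₁ − x̄₂) = √(0.7428² + 0.4834²) = 0.8862 for independent samples with unequal variances.
With t* = 2.670, the margin is 2.670 × 0.8862 = 2.3662.
x̄₁ − x̄₂ = 41.5 − 35.3 = 6.2000; the interval is 6.2000 ± 2.3662 = (3.83, 8.57).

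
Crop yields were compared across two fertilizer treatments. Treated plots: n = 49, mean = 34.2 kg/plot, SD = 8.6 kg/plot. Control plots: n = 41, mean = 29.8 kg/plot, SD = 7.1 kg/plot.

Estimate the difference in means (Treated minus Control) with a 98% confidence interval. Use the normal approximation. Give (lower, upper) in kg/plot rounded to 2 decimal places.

(0.55, 8.25)

Per-group SEs: s₁/√n₁ = 8.6/√49 = 1.2286, s₂/√n₂ = 7.1/√41 = 1.1088.
Unpooled SE of the difference: √(1.50945796 + 1.22943744) = 1.6550.
Margin of error = z* · SE = 2.326 × 1.6550 = 3.8495.
x̄₁ − x̄₂ = 34.2 − 29.8 = 4.4000.
CI: 4.4000 ± 3.8495 = (0.55, 8.25).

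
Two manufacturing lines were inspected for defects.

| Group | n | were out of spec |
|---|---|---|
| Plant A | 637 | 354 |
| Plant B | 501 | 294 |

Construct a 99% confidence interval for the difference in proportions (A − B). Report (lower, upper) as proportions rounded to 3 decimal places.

p̂₁ = 354/637 = 0.5557 and p̂₂ = 294/501 = 0.5868.
SE₁ = √(p̂₁(1−p̂₁)/n₁) = √(0.5557·0.4443/637) = 0.01969; SE₂ = √(0.5868·0.4132/501) = 0.02200.
Independent samples: SE of the difference = √(SE₁² + SE₂²) = √(0.0003876961 + 0.000484) = 0.02952.
z* for 99% confidence is 2.576, so the margin of error is 2.576 × 0.02952 = 0.07604.
Point estimate p̂₁ − p̂₂ = 0.5557 − 0.5868 = -0.0311.
-0.0311 ± 0.07604 → (-0.107, 0.045).

(-0.107, 0.045)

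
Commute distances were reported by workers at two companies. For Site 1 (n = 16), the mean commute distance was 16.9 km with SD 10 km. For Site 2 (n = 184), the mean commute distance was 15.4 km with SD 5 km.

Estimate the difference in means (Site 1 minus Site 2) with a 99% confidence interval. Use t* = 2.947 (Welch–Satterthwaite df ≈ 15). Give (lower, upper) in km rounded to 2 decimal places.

(-5.95, 8.95)

Standard errors of each mean: 10/√16 = 2.5000 and 5/√184 = 0.3686.
SE(x̄₁ − x̄₂) = √(2.5000² + 0.3686²) = 2.5270 for independent samples with unequal variances.
With t* = 2.947, the margin is 2.947 × 2.5270 = 7.4471.
x̄₁ − x̄₂ = 16.9 − 15.4 = 1.5000; the interval is 1.5000 ± 7.4471 = (-5.95, 8.95).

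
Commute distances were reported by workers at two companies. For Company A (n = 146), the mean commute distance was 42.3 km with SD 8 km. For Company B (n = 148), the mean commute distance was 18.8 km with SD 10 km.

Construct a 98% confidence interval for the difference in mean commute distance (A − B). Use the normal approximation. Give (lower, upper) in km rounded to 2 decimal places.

(21.04, 25.96)

SE₁ = s₁/√n₁ = 8/√146 = 0.6621; SE₂ = 10/√148 = 0.8220.
Independent samples, unequal variances: SE_diff = √(SE₁² + SE₂²) = √(0.43837641 + 0.675684) = 1.0555.
z* = 2.326, so margin of error = 2.326 × 1.0555 = 2.4551.
Difference in means = 42.3 − 18.8 = 23.5000.
23.5000 ± 2.4551 → (21.04, 25.96).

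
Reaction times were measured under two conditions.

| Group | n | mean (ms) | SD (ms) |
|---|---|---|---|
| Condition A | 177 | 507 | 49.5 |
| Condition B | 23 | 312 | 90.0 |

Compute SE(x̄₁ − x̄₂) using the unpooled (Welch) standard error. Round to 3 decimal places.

SE₁ = s₁/√n₁ = 49.5/√177 = 3.7206; SE₂ = 90.0/√23 = 18.7663.
Independent samples, unequal variances: SE_diff = √(SE₁² + SE₂²) = √(13.84286436 + 352.17401569) = 19.1316.

19.132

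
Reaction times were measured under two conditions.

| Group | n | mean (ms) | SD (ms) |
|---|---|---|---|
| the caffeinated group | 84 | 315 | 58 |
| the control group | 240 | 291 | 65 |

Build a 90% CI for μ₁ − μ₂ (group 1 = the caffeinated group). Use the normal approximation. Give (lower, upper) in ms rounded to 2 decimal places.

Standard errors of each mean: 58/√84 = 6.3283 and 65/√240 = 4.1957.
SE(x̄₁ − x̄₂) = √(6.3283² + 4.1957²) = 7.5928 for independent samples with unequal variances.
With z* = 1.645, the margin is 1.645 × 7.5928 = 12.4902.
x̄₁ − x̄₂ = 315 − 291 = 24.0000; the interval is 24.0000 ± 12.4902 = (11.51, 36.49).

(11.51, 36.49)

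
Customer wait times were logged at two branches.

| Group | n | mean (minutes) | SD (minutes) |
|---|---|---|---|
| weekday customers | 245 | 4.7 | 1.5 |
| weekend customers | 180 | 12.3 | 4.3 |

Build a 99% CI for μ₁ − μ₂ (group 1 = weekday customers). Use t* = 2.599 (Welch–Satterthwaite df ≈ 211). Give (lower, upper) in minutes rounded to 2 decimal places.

Standard errors of each mean: 1.5/√245 = 0.0958 and 4.3/√180 = 0.3205.
SE(x̄₁ − x̄₂) = √(0.0958² + 0.3205²) = 0.3345 for independent samples with unequal variances.
With t* = 2.599, the margin is 2.599 × 0.3345 = 0.8694.
x̄₁ − x̄₂ = 4.7 − 12.3 = -7.6000; the interval is -7.6000 ± 0.8694 = (-8.47, -6.73).

(-8.47, -6.73)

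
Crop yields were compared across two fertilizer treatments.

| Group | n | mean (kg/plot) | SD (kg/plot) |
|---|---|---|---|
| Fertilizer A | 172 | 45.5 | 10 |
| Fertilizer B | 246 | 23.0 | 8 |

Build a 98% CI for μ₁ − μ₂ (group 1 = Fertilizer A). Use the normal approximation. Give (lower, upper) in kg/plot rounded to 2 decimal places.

(20.37, 24.63)

Standard errors of each mean: 10/√172 = 0.7625 and 8/√246 = 0.5101.
SE(x̄₁ − x̄₂) = √(0.7625² + 0.5101²) = 0.9174 for independent samples with unequal variances.
With z* = 2.326, the margin is 2.326 × 0.9174 = 2.1339.
x̄₁ − x̄₂ = 45.5 − 23.0 = 22.5000; the interval is 22.5000 ± 2.1339 = (20.37, 24.63).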